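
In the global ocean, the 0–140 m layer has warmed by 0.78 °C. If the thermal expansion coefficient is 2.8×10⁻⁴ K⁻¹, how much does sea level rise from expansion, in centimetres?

3.06 cm of thermosteric rise

Δh = αΔT·H = 2.8×10⁻⁴ × 0.78 × 140 = 0.030576 m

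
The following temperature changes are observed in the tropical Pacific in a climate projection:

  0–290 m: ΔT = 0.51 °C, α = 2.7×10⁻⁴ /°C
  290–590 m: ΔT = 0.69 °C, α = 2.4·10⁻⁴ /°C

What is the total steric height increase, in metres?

290 × 0.51 × 2.7×10⁻⁴ = 0.039933 m
290–590 m: 2.4×10⁻⁴ × 0.69 × 300 = 0.04968 m
Δh = 0.039933 + 0.04968 = 0.089613 m ≈ 0.0896 m

about 0.0896 m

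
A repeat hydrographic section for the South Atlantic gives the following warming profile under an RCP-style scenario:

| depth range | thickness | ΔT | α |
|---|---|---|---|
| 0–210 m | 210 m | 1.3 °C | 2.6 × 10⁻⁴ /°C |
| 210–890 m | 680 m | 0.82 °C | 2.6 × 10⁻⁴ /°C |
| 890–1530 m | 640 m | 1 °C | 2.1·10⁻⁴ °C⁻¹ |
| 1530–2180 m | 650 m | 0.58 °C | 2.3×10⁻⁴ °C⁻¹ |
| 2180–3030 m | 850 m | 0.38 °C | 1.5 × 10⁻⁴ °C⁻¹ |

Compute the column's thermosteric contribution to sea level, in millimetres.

about 486 mm

Layer 1: 2.6×10⁻⁴ × 210 × 1.3 = 0.07098 m
210–890 m: 2.6×10⁻⁴ × 680 × 0.82 = 0.144976 m
640 × 1 × 2.1×10⁻⁴ = 0.13440 m
1530–2180 m: 0.58 × 2.3×10⁻⁴ × 650 = 0.08671 m
850 × 0.38 × 1.5×10⁻⁴ = 0.04845 m
Δh = 0.07098 + 0.144976 + 0.13440 + 0.08671 + 0.04845 = 0.485516 m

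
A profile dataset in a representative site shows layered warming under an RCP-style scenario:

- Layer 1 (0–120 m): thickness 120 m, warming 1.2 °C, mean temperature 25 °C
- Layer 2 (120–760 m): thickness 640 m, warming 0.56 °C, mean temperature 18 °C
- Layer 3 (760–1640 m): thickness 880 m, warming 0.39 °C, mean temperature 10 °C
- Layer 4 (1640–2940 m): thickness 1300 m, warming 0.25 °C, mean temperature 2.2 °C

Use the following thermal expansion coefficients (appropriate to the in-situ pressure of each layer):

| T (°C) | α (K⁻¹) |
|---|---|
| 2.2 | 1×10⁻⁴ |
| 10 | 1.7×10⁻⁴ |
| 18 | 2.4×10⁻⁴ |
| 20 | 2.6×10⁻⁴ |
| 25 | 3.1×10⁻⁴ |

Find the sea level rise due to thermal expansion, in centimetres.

Δh = 22.2 cm

Layer 1 at 25 °C → α = 3.1×10⁻⁴ K⁻¹
Layer 2 at 18 °C → α = 2.4×10⁻⁴ K⁻¹
Layer 3 at 10 °C → α = 1.7×10⁻⁴ K⁻¹
Layer 4 at 2.2 °C → α = 1×10⁻⁴ K⁻¹
0–120 m: 120 × 3.1×10⁻⁴ × 1.2 = 0.04464 m
120–760 m: 0.56 × 640 × 2.4×10⁻⁴ = 0.086016 m
1.7×10⁻⁴ × 0.39 × 880 = 0.058344 m
1640–2940 m: 0.25 × 1300 × 1×10⁻⁴ = 0.03250 m
Δh = 0.04464 + 0.086016 + 0.058344 + 0.03250 = 0.22150 m ≈ 22.2 cm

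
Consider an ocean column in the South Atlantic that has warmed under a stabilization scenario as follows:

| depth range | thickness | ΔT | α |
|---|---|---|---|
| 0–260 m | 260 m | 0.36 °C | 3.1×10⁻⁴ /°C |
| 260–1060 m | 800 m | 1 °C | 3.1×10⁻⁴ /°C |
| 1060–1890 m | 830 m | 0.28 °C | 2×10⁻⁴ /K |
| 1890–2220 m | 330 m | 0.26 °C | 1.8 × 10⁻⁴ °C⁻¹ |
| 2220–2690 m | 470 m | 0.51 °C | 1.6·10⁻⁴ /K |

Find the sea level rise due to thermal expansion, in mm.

about 377 mm

0–260 m: 0.36 × 260 × 3.1×10⁻⁴ = 0.029016 m
Layer 2: 3.1×10⁻⁴ × 1 × 800 = 0.24800 m
Layer 3: 2×10⁻⁴ × 830 × 0.28 = 0.04648 m
Layer 4: 0.26 × 330 × 1.8×10⁻⁴ = 0.015444 m
Layer 5: 470 × 0.51 × 1.6×10⁻⁴ = 0.038352 m
Δh = 0.029016 + 0.24800 + 0.04648 + 0.015444 + 0.038352 = 0.377292 m ≈ 377 mm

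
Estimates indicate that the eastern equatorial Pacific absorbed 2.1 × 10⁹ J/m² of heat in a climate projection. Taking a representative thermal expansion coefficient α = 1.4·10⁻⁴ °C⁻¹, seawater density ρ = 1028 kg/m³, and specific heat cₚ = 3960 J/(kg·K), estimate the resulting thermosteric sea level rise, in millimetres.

about 72.2 mm

Δh = αQ/(ρcₚ) = 1.4×10⁻⁴ × 2.1×10⁹ / (1028 × 3960) ≈ 0.07222 m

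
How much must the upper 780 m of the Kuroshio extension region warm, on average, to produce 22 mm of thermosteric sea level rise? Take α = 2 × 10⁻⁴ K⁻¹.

ΔT = Δh/(αH) = 0.022 / (2×10⁻⁴ × 780) ≈ 0.1410 °C

about 0.141 °C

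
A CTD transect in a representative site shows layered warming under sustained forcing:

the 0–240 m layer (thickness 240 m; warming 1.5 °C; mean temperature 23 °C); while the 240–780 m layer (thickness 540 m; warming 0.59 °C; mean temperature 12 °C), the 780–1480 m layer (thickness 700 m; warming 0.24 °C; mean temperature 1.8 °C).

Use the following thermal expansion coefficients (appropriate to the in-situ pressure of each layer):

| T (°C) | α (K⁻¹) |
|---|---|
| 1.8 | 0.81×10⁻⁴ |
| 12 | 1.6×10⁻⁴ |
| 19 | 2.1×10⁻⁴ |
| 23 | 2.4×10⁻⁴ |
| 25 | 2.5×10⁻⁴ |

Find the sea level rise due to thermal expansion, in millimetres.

Layer 1 at 23 °C → α = 2.4×10⁻⁴ K⁻¹
Layer 2 at 12 °C → α = 1.6×10⁻⁴ K⁻¹
Layer 3 at 1.8 °C → α = 0.81×10⁻⁴ K⁻¹
Layer 1: 240 × 1.5 × 2.4×10⁻⁴ = 0.08640 m
240–780 m: 0.59 × 1.6×10⁻⁴ × 540 = 0.050976 m
780–1480 m: 700 × 0.24 × 0.81×10⁻⁴ = 0.013608 m
Δh = 0.08640 + 0.050976 + 0.013608 = 0.150984 m

Δh ≈ 151 mm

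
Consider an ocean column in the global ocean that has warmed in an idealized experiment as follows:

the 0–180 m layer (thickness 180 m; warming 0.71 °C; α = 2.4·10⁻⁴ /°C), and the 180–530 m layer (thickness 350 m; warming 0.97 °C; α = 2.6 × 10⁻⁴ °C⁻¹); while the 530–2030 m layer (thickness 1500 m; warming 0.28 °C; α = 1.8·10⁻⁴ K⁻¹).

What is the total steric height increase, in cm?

19.5 cm of thermosteric rise

2.4×10⁻⁴ × 180 × 0.71 = 0.030672 m
Layer 2: 2.6×10⁻⁴ × 350 × 0.97 = 0.08827 m
530–2030 m: 1500 × 1.8×10⁻⁴ × 0.28 = 0.07560 m
Δh = 0.030672 + 0.08827 + 0.07560 = 0.194542 m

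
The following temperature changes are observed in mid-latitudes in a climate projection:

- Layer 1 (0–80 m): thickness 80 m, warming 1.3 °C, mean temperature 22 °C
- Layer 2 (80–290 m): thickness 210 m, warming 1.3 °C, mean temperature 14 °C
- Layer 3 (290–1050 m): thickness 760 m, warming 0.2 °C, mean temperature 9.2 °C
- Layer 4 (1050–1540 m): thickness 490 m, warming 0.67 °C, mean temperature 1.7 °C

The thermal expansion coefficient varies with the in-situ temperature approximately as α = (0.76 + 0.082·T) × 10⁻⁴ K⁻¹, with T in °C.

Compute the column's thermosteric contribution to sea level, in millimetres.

Layer 1: α = (0.76 + 0.082×22)×10⁻⁴ = 2.564×10⁻⁴ K⁻¹
Layer 2: α = (0.76 + 0.082×14)×10⁻⁴ = 1.908×10⁻⁴ K⁻¹
Layer 3: α = (0.76 + 0.082×9.2)×10⁻⁴ = 1.5144×10⁻⁴ K⁻¹
Layer 4: α = (0.76 + 0.082×1.7)×10⁻⁴ = 0.8994×10⁻⁴ K⁻¹
1.3 × 2.564×10⁻⁴ × 80 = 0.0266656 m
Layer 2: 210 × 1.908×10⁻⁴ × 1.3 = 0.0520884 m
Layer 3: 0.2 × 760 × 1.5144×10⁻⁴ = 0.02301888 m
490 × 0.8994×10⁻⁴ × 0.67 = 0.029527302 m
Δh = 0.0266656 + 0.0520884 + 0.02301888 + 0.029527302 = 0.131300182 m

131 mm of thermosteric rise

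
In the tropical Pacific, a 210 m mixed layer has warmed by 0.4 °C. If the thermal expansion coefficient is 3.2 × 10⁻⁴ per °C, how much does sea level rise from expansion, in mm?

about 26.9 mm

Δh = αΔT·H = 3.2×10⁻⁴ × 0.4 × 210 = 0.02688 m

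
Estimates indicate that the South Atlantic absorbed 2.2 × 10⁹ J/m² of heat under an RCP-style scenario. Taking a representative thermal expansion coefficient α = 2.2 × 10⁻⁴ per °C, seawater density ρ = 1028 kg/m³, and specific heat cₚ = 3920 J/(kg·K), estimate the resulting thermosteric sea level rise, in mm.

Δh = αQ/(ρcₚ) = 2.2×10⁻⁴ × 2.2×10⁹ / (1028 × 3920) ≈ 0.12011 m

120 mm of thermosteric rise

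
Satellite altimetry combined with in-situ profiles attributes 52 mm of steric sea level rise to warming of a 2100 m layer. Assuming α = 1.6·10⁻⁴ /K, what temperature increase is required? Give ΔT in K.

0.155 K

ΔT = Δh/(αH) = 0.052 / (1.6×10⁻⁴ × 2100) ≈ 0.1548 K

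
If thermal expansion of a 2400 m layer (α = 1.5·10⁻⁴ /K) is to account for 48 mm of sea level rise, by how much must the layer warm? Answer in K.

0.133 K

ΔT = Δh/(αH) = 0.048 / (1.5×10⁻⁴ × 2400) ≈ 0.1333 K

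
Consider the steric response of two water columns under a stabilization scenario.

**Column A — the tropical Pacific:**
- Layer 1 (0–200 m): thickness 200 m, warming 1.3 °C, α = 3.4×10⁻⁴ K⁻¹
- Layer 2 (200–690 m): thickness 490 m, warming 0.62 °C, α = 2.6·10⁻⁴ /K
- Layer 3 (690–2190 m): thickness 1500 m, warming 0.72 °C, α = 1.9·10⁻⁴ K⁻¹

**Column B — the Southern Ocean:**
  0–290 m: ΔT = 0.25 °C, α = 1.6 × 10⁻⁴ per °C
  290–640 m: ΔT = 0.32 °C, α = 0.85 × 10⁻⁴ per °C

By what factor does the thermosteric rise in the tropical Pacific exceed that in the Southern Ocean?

A 0–200 m: 200 × 3.4×10⁻⁴ × 1.3 = 0.08840 m
A 200–690 m: 2.6×10⁻⁴ × 490 × 0.62 = 0.078988 m
A 1500 × 1.9×10⁻⁴ × 0.72 = 0.20520 m
A total: 0.372588 m
B 0–290 m: 1.6×10⁻⁴ × 290 × 0.25 = 0.01160 m
B 350 × 0.85×10⁻⁴ × 0.32 = 0.00952 m
B total: 0.02112 m
Ratio: 0.372588 / 0.02112 ≈ 17.64

18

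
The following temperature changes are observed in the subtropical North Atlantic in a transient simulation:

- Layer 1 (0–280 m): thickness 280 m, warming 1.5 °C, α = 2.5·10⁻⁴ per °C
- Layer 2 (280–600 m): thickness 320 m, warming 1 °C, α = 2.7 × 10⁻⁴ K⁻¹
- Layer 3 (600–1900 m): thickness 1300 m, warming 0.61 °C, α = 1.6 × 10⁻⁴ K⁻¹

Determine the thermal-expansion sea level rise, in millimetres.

Layer 1: 280 × 1.5 × 2.5×10⁻⁴ = 0.10500 m
280–600 m: 2.7×10⁻⁴ × 1 × 320 = 0.08640 m
Layer 3: 1300 × 1.6×10⁻⁴ × 0.61 = 0.12688 m
Δh = 0.10500 + 0.08640 + 0.12688 = 0.31828 m ≈ 320 mm

320 mm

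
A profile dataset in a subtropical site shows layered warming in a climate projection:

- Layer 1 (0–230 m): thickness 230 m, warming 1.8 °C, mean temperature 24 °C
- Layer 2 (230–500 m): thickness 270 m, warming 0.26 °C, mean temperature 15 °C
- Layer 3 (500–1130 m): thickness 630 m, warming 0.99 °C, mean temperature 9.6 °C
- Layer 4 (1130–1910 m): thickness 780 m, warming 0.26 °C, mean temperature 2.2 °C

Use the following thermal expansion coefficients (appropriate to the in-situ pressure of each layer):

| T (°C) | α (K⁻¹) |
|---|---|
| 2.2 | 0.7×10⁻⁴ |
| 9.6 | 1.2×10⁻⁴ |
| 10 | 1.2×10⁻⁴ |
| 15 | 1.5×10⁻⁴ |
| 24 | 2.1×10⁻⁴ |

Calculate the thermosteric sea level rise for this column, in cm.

Layer 1 at 24 °C → α = 2.1×10⁻⁴ K⁻¹
Layer 2 at 15 °C → α = 1.5×10⁻⁴ K⁻¹
Layer 3 at 9.6 °C → α = 1.2×10⁻⁴ K⁻¹
Layer 4 at 2.2 °C → α = 0.7×10⁻⁴ K⁻¹
Layer 1: 2.1×10⁻⁴ × 1.8 × 230 = 0.08694 m
0.26 × 270 × 1.5×10⁻⁴ = 0.01053 m
500–1130 m: 630 × 0.99 × 1.2×10⁻⁴ = 0.074844 m
0.26 × 0.7×10⁻⁴ × 780 = 0.014196 m
Δh = 0.08694 + 0.01053 + 0.074844 + 0.014196 = 0.18651 m

about 18.7 cm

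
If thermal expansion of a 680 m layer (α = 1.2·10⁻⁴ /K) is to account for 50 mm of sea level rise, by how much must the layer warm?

0.61 °C

ΔT = Δh/(αH) = 0.05 / (1.2×10⁻⁴ × 680) ≈ 0.6127 °C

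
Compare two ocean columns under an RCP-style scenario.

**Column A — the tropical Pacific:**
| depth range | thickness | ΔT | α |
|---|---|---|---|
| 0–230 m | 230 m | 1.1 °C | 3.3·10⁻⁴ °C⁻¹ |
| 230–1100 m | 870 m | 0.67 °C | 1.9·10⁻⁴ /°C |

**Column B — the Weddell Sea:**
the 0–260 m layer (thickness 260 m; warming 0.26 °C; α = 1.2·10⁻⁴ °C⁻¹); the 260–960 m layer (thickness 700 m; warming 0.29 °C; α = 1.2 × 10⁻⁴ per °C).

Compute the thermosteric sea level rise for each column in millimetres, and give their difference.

A Layer 1: 3.3×10⁻⁴ × 230 × 1.1 = 0.08349 m
A Layer 2: 1.9×10⁻⁴ × 0.67 × 870 = 0.110751 m
A total: 0.194241 m
B 0–260 m: 260 × 1.2×10⁻⁴ × 0.26 = 0.008112 m
B 260–960 m: 700 × 1.2×10⁻⁴ × 0.29 = 0.02436 m
B total: 0.032472 m
Difference: 0.194241 − 0.032472 = 0.161769 m

A: 194 mm; B: 32.5 mm; difference 162 mm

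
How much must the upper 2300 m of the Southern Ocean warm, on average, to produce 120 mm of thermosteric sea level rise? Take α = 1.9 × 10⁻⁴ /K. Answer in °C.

ΔT = Δh/(αH) = 0.12 / (1.9×10⁻⁴ × 2300) ≈ 0.2746 °C

ΔT ≈ 0.275 °C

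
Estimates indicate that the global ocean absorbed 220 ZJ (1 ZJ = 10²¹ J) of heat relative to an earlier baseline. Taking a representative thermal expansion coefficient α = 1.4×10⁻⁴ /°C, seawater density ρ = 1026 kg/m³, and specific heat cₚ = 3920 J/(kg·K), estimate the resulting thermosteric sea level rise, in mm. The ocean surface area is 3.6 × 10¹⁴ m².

Per unit area: Q = 220×10²¹ / (3.6×10¹⁴) ≈ 6.111×10⁸ J/m²
Δh = αQ/(ρcₚ) = 1.4×10⁻⁴ × 6.111×10⁸ / (1026 × 3920) ≈ 0.021272 m

about 21 mm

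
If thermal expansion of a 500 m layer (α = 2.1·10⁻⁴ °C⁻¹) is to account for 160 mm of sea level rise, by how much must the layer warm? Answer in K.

ΔT = Δh/(αH) = 0.16 / (2.1×10⁻⁴ × 500) ≈ 1.524 K

about 1.52 K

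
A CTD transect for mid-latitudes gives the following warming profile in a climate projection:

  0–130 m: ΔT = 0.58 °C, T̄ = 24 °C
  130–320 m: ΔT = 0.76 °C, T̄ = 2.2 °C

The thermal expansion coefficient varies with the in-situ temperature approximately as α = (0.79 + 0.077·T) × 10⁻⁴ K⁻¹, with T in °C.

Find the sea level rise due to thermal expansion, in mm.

Layer 1: α = (0.79 + 0.077×24)×10⁻⁴ = 2.638×10⁻⁴ K⁻¹
Layer 2: α = (0.79 + 0.077×2.2)×10⁻⁴ = 0.9594×10⁻⁴ K⁻¹
Layer 1: 0.58 × 130 × 2.638×10⁻⁴ = 0.01989052 m
Layer 2: 190 × 0.76 × 0.9594×10⁻⁴ = 0.013853736 m
Δh = 0.01989052 + 0.013853736 = 0.033744256 m ≈ 33.7 mm

33.7 mm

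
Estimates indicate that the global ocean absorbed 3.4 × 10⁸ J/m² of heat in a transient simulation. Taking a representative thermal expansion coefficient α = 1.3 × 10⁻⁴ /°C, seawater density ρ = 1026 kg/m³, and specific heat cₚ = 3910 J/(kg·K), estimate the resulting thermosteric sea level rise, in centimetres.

Δh = αQ/(ρcₚ) = 1.3×10⁻⁴ × 3.4×10⁸ / (1026 × 3910) ≈ 0.011018 m

1.10 cm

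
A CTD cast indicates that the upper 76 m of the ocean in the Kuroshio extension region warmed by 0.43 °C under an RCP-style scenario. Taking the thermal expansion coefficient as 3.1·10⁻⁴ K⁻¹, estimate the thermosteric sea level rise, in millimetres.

Δh = αΔT·H = 3.1×10⁻⁴ × 0.43 × 76 = 0.0101308 m

10.1 mm of thermosteric rise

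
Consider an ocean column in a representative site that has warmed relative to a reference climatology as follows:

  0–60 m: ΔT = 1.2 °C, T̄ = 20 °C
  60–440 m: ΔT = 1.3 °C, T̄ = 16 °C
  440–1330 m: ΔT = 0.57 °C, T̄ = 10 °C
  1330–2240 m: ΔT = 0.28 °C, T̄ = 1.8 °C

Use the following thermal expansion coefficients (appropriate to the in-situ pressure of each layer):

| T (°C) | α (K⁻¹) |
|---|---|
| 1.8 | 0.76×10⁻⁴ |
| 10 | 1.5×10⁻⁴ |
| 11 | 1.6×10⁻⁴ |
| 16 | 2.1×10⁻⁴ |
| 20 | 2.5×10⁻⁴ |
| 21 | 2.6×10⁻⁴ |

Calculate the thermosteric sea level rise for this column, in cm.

21.7 cm

Layer 1 at 20 °C → α = 2.5×10⁻⁴ K⁻¹
Layer 2 at 16 °C → α = 2.1×10⁻⁴ K⁻¹
Layer 3 at 10 °C → α = 1.5×10⁻⁴ K⁻¹
Layer 4 at 1.8 °C → α = 0.76×10⁻⁴ K⁻¹
0–60 m: 1.2 × 60 × 2.5×10⁻⁴ = 0.01800 m
60–440 m: 2.1×10⁻⁴ × 380 × 1.3 = 0.10374 m
0.57 × 1.5×10⁻⁴ × 890 = 0.076095 m
0.28 × 910 × 0.76×10⁻⁴ = 0.0193648 m
Δh = 0.01800 + 0.10374 + 0.076095 + 0.0193648 = 0.2171998 m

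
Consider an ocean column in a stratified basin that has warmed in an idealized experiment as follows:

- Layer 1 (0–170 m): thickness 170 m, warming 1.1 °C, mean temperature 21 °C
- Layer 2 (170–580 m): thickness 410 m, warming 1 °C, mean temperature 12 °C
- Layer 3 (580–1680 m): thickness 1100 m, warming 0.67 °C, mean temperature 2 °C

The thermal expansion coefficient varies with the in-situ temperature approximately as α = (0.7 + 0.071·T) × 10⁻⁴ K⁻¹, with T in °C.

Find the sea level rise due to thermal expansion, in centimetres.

Layer 1: α = (0.7 + 0.071×21)×10⁻⁴ = 2.191×10⁻⁴ K⁻¹
Layer 2: α = (0.7 + 0.071×12)×10⁻⁴ = 1.552×10⁻⁴ K⁻¹
Layer 3: α = (0.7 + 0.071×2)×10⁻⁴ = 0.842×10⁻⁴ K⁻¹
0–170 m: 170 × 2.191×10⁻⁴ × 1.1 = 0.0409717 m
1 × 410 × 1.552×10⁻⁴ = 0.063632 m
Layer 3: 1100 × 0.67 × 0.842×10⁻⁴ = 0.0620554 m
Δh = 0.0409717 + 0.063632 + 0.0620554 = 0.1666591 m

Δh = 16.7 cm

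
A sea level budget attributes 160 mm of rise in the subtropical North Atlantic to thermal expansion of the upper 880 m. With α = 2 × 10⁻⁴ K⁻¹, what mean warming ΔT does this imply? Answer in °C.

about 0.909 °C

ΔT = Δh/(αH) = 0.16 / (2×10⁻⁴ × 880) ≈ 0.9091 °C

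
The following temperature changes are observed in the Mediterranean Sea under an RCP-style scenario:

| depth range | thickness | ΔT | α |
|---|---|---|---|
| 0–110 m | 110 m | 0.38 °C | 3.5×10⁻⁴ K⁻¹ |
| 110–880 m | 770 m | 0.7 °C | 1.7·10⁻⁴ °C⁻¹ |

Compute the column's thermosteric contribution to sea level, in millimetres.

Δh ≈ 106 mm

Layer 1: 0.38 × 3.5×10⁻⁴ × 110 = 0.01463 m
0.7 × 770 × 1.7×10⁻⁴ = 0.09163 m
Δh = 0.01463 + 0.09163 = 0.10626 m ≈ 106 mm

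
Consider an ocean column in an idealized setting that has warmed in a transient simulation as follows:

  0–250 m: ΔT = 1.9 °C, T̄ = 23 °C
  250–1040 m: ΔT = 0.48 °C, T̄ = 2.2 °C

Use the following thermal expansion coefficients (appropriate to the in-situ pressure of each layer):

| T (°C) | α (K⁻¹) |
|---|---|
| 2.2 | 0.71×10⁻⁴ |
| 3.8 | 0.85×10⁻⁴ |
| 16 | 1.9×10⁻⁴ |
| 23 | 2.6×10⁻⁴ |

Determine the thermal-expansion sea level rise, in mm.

Δh = 150 mm

Layer 1 at 23 °C → α = 2.6×10⁻⁴ K⁻¹
Layer 2 at 2.2 °C → α = 0.71×10⁻⁴ K⁻¹
0–250 m: 250 × 1.9 × 2.6×10⁻⁴ = 0.12350 m
0.71×10⁻⁴ × 0.48 × 790 = 0.0269232 m
Δh = 0.12350 + 0.0269232 = 0.1504232 m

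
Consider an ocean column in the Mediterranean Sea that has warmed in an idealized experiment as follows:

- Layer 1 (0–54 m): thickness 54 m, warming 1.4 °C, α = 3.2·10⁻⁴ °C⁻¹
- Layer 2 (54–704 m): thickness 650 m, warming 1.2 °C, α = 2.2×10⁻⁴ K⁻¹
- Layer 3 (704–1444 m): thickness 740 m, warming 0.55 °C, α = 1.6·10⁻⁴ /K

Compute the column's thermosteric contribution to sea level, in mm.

1.4 × 54 × 3.2×10⁻⁴ = 0.024192 m
1.2 × 650 × 2.2×10⁻⁴ = 0.17160 m
Layer 3: 0.55 × 1.6×10⁻⁴ × 740 = 0.06512 m
Δh = 0.024192 + 0.17160 + 0.06512 = 0.260912 m

260 mm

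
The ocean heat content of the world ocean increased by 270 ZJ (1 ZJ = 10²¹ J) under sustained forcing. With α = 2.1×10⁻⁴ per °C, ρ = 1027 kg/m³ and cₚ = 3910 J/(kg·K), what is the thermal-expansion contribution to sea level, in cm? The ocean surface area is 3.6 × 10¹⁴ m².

3.92 cm of thermosteric rise

Per unit area: Q = 270×10²¹ / (3.6×10¹⁴) = 7.5×10⁸ J/m²
Δh = αQ/(ρcₚ) = 2.1×10⁻⁴ × 7.5×10⁸ / (1027 × 3910) ≈ 0.039222 m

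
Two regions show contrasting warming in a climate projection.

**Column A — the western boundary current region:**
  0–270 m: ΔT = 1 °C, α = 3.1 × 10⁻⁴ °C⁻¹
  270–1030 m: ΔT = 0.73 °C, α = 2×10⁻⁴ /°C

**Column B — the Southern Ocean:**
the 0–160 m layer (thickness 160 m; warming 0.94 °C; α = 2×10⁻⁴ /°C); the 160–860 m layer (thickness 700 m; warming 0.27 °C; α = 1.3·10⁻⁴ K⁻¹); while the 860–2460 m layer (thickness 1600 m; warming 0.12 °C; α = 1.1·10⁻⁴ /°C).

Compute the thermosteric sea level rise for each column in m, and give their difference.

A: 0.19 m; B: 0.076 m; difference 0.12 m

A 1 × 3.1×10⁻⁴ × 270 = 0.08370 m
A Layer 2: 2×10⁻⁴ × 760 × 0.73 = 0.11096 m
A total: 0.19466 m
B Layer 1: 0.94 × 160 × 2×10⁻⁴ = 0.03008 m
B 700 × 1.3×10⁻⁴ × 0.27 = 0.02457 m
B Layer 3: 0.12 × 1600 × 1.1×10⁻⁴ = 0.02112 m
B total: 0.07577 m
Difference: 0.19466 − 0.07577 = 0.11889 m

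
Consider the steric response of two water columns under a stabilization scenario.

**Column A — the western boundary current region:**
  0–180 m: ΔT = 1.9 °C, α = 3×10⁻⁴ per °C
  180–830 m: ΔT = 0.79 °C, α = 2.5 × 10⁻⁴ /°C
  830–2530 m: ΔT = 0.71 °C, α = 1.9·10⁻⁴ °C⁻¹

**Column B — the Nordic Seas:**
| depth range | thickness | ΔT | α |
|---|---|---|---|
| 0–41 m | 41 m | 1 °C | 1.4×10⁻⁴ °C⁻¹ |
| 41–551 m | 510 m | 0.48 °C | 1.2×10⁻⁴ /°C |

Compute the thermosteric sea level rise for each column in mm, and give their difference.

A: 460 mm; B: 35.1 mm; difference 425 mm

A Layer 1: 1.9 × 180 × 3×10⁻⁴ = 0.10260 m
A Layer 2: 0.79 × 2.5×10⁻⁴ × 650 = 0.128375 m
A 1700 × 0.71 × 1.9×10⁻⁴ = 0.22933 m
A total: 0.460305 m
B Layer 1: 1 × 1.4×10⁻⁴ × 41 = 0.00574 m
B Layer 2: 1.2×10⁻⁴ × 510 × 0.48 = 0.029376 m
B total: 0.035116 m
Difference: 0.460305 − 0.035116 = 0.425189 m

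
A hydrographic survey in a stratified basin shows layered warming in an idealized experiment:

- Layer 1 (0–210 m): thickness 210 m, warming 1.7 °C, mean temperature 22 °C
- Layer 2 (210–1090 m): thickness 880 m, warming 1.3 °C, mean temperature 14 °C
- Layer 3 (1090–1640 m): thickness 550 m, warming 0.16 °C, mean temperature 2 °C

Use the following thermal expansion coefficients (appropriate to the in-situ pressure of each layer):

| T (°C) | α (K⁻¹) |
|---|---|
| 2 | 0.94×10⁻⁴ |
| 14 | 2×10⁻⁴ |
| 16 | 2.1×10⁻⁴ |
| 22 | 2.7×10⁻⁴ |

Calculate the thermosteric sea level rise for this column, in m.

0.33 m

Layer 1 at 22 °C → α = 2.7×10⁻⁴ K⁻¹
Layer 2 at 14 °C → α = 2×10⁻⁴ K⁻¹
Layer 3 at 2 °C → α = 0.94×10⁻⁴ K⁻¹
210 × 1.7 × 2.7×10⁻⁴ = 0.09639 m
210–1090 m: 1.3 × 880 × 2×10⁻⁴ = 0.22880 m
1090–1640 m: 550 × 0.94×10⁻⁴ × 0.16 = 0.008272 m
Δh = 0.09639 + 0.22880 + 0.008272 = 0.333462 m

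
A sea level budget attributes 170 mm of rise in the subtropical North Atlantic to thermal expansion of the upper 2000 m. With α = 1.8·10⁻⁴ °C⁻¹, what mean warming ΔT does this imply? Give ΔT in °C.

ΔT = Δh/(αH) = 0.17 / (1.8×10⁻⁴ × 2000) ≈ 0.4722 °C

0.47 °C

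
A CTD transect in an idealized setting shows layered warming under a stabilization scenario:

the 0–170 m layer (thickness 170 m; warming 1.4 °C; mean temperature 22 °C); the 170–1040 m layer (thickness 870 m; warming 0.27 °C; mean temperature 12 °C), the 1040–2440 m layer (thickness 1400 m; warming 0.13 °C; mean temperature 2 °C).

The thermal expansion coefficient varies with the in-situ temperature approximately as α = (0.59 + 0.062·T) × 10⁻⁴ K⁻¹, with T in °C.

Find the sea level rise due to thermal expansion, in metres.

0.091 m of thermosteric rise

Layer 1: α = (0.59 + 0.062×22)×10⁻⁴ = 1.954×10⁻⁴ K⁻¹
Layer 2: α = (0.59 + 0.062×12)×10⁻⁴ = 1.334×10⁻⁴ K⁻¹
Layer 3: α = (0.59 + 0.062×2)×10⁻⁴ = 0.714×10⁻⁴ K⁻¹
0–170 m: 1.4 × 170 × 1.954×10⁻⁴ = 0.0465052 m
0.27 × 870 × 1.334×10⁻⁴ = 0.03133566 m
Layer 3: 0.13 × 1400 × 0.714×10⁻⁴ = 0.0129948 m
Δh = 0.0465052 + 0.03133566 + 0.0129948 = 0.09083566 m ≈ 0.091 m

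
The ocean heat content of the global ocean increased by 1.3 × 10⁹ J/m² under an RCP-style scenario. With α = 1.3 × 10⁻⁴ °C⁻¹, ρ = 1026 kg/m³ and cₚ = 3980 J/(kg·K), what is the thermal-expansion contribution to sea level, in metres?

Δh ≈ 0.041 m

Δh = αQ/(ρcₚ) = 1.3×10⁻⁴ × 1.3×10⁹ / (1026 × 3980) ≈ 0.041386 m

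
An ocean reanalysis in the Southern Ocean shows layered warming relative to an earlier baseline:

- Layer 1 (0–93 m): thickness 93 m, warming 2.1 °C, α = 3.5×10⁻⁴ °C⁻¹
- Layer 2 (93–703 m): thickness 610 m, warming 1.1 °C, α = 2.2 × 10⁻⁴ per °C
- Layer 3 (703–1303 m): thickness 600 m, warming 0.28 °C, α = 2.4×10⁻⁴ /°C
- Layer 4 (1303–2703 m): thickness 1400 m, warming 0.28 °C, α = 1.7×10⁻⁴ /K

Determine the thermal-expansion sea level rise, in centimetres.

32 cm

0–93 m: 93 × 2.1 × 3.5×10⁻⁴ = 0.068355 m
610 × 2.2×10⁻⁴ × 1.1 = 0.14762 m
Layer 3: 600 × 2.4×10⁻⁴ × 0.28 = 0.04032 m
Layer 4: 0.28 × 1400 × 1.7×10⁻⁴ = 0.06664 m
Δh = 0.068355 + 0.14762 + 0.04032 + 0.06664 = 0.322935 m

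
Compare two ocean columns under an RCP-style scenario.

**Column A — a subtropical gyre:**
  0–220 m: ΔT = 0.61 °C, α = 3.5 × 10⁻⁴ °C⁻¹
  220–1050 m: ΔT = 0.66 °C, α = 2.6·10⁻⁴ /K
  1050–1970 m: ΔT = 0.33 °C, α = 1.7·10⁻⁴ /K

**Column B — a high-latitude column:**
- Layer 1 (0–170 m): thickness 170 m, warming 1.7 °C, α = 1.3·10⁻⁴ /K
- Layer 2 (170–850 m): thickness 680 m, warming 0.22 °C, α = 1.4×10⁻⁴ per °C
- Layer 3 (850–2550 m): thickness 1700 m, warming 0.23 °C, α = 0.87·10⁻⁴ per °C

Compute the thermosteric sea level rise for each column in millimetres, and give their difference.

A 3.5×10⁻⁴ × 0.61 × 220 = 0.04697 m
A Layer 2: 2.6×10⁻⁴ × 0.66 × 830 = 0.142428 m
A 1.7×10⁻⁴ × 920 × 0.33 = 0.051612 m
A total: 0.24101 m
B Layer 1: 170 × 1.3×10⁻⁴ × 1.7 = 0.03757 m
B 170–850 m: 0.22 × 680 × 1.4×10⁻⁴ = 0.020944 m
B 0.87×10⁻⁴ × 0.23 × 1700 = 0.034017 m
B total: 0.092531 m
Difference: 0.24101 − 0.092531 = 0.148479 m

Δh_A ≈ 241 mm, Δh_B ≈ 92.5 mm; difference ≈ 148 mm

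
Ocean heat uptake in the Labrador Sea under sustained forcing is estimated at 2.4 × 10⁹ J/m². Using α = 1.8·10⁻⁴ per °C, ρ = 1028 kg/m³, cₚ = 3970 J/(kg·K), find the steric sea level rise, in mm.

Δh = αQ/(ρcₚ) = 1.8×10⁻⁴ × 2.4×10⁹ / (1028 × 3970) ≈ 0.10585 m

110 mm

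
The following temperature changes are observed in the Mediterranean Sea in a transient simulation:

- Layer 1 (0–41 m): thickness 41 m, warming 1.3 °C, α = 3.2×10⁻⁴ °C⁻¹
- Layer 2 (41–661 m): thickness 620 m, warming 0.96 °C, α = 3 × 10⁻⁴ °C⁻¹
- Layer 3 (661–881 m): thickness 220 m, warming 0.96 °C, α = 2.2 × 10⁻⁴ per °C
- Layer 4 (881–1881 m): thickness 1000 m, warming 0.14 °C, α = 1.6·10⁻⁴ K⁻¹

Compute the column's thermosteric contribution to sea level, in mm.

0–41 m: 41 × 3.2×10⁻⁴ × 1.3 = 0.017056 m
41–661 m: 3×10⁻⁴ × 620 × 0.96 = 0.17856 m
661–881 m: 0.96 × 220 × 2.2×10⁻⁴ = 0.046464 m
881–1881 m: 0.14 × 1.6×10⁻⁴ × 1000 = 0.02240 m
Δh = 0.017056 + 0.17856 + 0.046464 + 0.02240 = 0.26448 m

about 260 mm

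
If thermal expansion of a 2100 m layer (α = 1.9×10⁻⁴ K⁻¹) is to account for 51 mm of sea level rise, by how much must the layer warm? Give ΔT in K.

about 0.128 K

ΔT = Δh/(αH) = 0.051 / (1.9×10⁻⁴ × 2100) ≈ 0.1278 K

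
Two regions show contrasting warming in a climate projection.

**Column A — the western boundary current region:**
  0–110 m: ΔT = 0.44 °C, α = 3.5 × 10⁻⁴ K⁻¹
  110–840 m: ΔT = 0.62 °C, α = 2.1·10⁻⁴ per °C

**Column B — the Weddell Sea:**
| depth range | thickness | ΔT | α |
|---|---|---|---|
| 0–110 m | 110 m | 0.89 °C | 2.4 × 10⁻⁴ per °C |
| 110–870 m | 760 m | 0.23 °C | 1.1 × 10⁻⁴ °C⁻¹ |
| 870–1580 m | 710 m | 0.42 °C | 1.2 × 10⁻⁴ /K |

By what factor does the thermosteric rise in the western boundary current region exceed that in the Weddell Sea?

A 110 × 3.5×10⁻⁴ × 0.44 = 0.01694 m
A Layer 2: 2.1×10⁻⁴ × 730 × 0.62 = 0.095046 m
A total: 0.111986 m
B 2.4×10⁻⁴ × 0.89 × 110 = 0.023496 m
B Layer 2: 760 × 1.1×10⁻⁴ × 0.23 = 0.019228 m
B Layer 3: 710 × 1.2×10⁻⁴ × 0.42 = 0.035784 m
B total: 0.078508 m
Ratio: 0.111986 / 0.078508 ≈ 1.426

a factor of 1.43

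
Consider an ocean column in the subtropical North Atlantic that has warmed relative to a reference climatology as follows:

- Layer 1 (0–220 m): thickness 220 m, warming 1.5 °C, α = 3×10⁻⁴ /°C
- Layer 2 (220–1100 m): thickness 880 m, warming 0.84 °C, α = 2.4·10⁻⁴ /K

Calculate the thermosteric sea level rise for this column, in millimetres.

0–220 m: 3×10⁻⁴ × 220 × 1.5 = 0.09900 m
220–1100 m: 0.84 × 2.4×10⁻⁴ × 880 = 0.177408 m
Δh = 0.09900 + 0.177408 = 0.276408 m

276 mm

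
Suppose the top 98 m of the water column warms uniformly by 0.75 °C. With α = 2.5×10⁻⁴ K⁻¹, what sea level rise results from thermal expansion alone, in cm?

1.8 cm of thermosteric rise

Δh = αΔT·H = 2.5×10⁻⁴ × 0.75 × 98 = 0.018375 m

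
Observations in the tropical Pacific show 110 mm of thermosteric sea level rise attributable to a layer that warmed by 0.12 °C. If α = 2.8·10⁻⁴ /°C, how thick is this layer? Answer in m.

3300 m

H = Δh/(αΔT) = 0.11 / (2.8×10⁻⁴ × 0.12) ≈ 3274 m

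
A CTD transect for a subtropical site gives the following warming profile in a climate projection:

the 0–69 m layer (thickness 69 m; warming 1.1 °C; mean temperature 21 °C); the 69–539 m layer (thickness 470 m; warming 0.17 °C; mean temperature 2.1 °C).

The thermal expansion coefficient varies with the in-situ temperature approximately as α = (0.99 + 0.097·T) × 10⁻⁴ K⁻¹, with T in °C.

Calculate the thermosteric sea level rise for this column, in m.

0.0325 m

Layer 1: α = (0.99 + 0.097×21)×10⁻⁴ = 3.027×10⁻⁴ K⁻¹
Layer 2: α = (0.99 + 0.097×2.1)×10⁻⁴ = 1.1937×10⁻⁴ K⁻¹
1.1 × 3.027×10⁻⁴ × 69 = 0.02297493 m
69–539 m: 470 × 1.1937×10⁻⁴ × 0.17 = 0.009537663 m
Δh = 0.02297493 + 0.009537663 = 0.032512593 m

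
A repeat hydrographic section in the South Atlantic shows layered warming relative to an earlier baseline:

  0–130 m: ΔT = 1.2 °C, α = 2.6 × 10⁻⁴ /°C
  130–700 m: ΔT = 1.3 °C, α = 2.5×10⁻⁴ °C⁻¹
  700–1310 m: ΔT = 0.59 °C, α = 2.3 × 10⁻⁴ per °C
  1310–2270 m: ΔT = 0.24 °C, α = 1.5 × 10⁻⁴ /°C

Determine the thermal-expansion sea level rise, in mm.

Δh = 340 mm

130 × 1.2 × 2.6×10⁻⁴ = 0.04056 m
1.3 × 570 × 2.5×10⁻⁴ = 0.18525 m
700–1310 m: 610 × 2.3×10⁻⁴ × 0.59 = 0.082777 m
1.5×10⁻⁴ × 960 × 0.24 = 0.03456 m
Δh = 0.04056 + 0.18525 + 0.082777 + 0.03456 = 0.343147 m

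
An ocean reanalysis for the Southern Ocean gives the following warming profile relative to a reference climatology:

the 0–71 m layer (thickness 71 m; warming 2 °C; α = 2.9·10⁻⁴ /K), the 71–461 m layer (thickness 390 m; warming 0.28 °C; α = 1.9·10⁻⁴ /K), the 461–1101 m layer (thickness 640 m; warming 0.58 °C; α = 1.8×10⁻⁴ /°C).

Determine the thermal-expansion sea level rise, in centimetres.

Δh ≈ 12.9 cm

0–71 m: 2.9×10⁻⁴ × 2 × 71 = 0.04118 m
Layer 2: 0.28 × 390 × 1.9×10⁻⁴ = 0.020748 m
461–1101 m: 0.58 × 640 × 1.8×10⁻⁴ = 0.066816 m
Δh = 0.04118 + 0.020748 + 0.066816 = 0.128744 m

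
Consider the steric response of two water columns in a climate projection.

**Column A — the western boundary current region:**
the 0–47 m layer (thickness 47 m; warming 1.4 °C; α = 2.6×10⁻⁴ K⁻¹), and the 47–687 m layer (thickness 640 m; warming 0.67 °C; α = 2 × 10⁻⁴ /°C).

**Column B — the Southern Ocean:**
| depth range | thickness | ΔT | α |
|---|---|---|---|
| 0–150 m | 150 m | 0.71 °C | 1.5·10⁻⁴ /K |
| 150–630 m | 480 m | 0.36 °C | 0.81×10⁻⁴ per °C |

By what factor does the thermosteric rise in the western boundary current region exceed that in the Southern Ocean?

≈ 3.43×

A Layer 1: 47 × 2.6×10⁻⁴ × 1.4 = 0.017108 m
A 47–687 m: 0.67 × 640 × 2×10⁻⁴ = 0.08576 m
A total: 0.102868 m
B Layer 1: 150 × 0.71 × 1.5×10⁻⁴ = 0.015975 m
B 0.36 × 480 × 0.81×10⁻⁴ = 0.0139968 m
B total: 0.0299718 m
Ratio: 0.102868 / 0.0299718 ≈ 3.432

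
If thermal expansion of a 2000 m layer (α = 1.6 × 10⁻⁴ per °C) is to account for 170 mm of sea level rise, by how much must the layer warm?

ΔT = Δh/(αH) = 0.17 / (1.6×10⁻⁴ × 2000) ≈ 0.5313 K

about 0.53 K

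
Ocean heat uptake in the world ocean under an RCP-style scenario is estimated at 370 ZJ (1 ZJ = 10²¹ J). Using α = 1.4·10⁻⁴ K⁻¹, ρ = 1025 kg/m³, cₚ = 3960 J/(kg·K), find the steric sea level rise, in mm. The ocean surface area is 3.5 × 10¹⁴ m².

Δh = 36 mm

Per unit area: Q = 370×10²¹ / (3.5×10¹⁴) ≈ 1.057×10⁹ J/m²
Δh = αQ/(ρcₚ) = 1.4×10⁻⁴ × 1.057×10⁹ / (1025 × 3960) ≈ 0.036457 m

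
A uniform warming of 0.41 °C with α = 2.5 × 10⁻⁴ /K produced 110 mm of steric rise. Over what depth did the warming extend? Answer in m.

H = Δh/(αΔT) = 0.11 / (2.5×10⁻⁴ × 0.41) ≈ 1073 m

H ≈ 1070 m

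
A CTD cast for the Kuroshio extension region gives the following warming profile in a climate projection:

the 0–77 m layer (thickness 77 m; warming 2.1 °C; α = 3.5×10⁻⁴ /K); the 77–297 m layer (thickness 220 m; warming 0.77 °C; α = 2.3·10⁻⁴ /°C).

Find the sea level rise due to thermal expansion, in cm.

9.56 cm

Layer 1: 77 × 3.5×10⁻⁴ × 2.1 = 0.056595 m
Layer 2: 0.77 × 2.3×10⁻⁴ × 220 = 0.038962 m
Δh = 0.056595 + 0.038962 = 0.095557 m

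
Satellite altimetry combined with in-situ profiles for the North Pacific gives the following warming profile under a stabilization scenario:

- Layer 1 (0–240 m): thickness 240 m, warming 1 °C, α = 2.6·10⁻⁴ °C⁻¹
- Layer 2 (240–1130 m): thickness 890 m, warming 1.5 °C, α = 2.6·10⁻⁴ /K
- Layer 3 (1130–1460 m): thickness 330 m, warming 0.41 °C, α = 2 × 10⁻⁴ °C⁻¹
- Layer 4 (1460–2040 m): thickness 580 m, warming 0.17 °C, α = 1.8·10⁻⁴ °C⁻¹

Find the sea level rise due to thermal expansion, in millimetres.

Δh ≈ 450 mm

1 × 2.6×10⁻⁴ × 240 = 0.06240 m
Layer 2: 1.5 × 2.6×10⁻⁴ × 890 = 0.34710 m
0.41 × 2×10⁻⁴ × 330 = 0.02706 m
Layer 4: 0.17 × 1.8×10⁻⁴ × 580 = 0.017748 m
Δh = 0.06240 + 0.34710 + 0.02706 + 0.017748 = 0.454308 m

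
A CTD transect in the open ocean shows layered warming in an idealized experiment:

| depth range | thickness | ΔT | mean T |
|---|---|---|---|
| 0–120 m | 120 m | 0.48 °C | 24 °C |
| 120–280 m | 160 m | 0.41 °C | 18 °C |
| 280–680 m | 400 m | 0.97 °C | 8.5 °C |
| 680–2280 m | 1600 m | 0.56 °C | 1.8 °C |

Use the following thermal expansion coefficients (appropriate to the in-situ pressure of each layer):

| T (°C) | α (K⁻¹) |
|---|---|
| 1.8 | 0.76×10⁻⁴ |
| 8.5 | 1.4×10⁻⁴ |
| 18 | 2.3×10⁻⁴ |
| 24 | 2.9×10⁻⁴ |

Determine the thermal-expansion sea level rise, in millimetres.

154 mm of thermosteric rise

Layer 1 at 24 °C → α = 2.9×10⁻⁴ K⁻¹
Layer 2 at 18 °C → α = 2.3×10⁻⁴ K⁻¹
Layer 3 at 8.5 °C → α = 1.4×10⁻⁴ K⁻¹
Layer 4 at 1.8 °C → α = 0.76×10⁻⁴ K⁻¹
120 × 2.9×10⁻⁴ × 0.48 = 0.016704 m
Layer 2: 2.3×10⁻⁴ × 160 × 0.41 = 0.015088 m
0.97 × 400 × 1.4×10⁻⁴ = 0.05432 m
Layer 4: 0.56 × 1600 × 0.76×10⁻⁴ = 0.068096 m
Δh = 0.016704 + 0.015088 + 0.05432 + 0.068096 = 0.154208 m ≈ 154 mm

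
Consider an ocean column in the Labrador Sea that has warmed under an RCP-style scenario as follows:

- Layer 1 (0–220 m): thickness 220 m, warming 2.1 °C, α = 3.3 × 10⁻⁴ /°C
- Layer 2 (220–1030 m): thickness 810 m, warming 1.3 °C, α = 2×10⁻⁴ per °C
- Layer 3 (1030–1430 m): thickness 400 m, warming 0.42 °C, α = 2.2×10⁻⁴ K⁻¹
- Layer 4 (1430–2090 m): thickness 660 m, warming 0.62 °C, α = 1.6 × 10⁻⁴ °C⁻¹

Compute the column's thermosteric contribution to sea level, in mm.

Δh = 470 mm

220 × 3.3×10⁻⁴ × 2.1 = 0.15246 m
Layer 2: 810 × 2×10⁻⁴ × 1.3 = 0.21060 m
400 × 2.2×10⁻⁴ × 0.42 = 0.03696 m
0.62 × 660 × 1.6×10⁻⁴ = 0.065472 m
Δh = 0.15246 + 0.21060 + 0.03696 + 0.065472 = 0.465492 m ≈ 470 mm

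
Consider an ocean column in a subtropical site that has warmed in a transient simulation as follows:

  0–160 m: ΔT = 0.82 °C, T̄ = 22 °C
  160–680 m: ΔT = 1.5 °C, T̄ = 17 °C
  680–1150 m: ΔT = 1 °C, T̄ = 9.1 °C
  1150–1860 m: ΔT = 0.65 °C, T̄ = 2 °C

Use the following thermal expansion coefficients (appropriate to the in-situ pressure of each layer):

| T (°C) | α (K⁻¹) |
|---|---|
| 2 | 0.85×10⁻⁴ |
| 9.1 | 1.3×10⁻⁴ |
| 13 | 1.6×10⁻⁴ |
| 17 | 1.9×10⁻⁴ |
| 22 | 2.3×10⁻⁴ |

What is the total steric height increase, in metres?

Layer 1 at 22 °C → α = 2.3×10⁻⁴ K⁻¹
Layer 2 at 17 °C → α = 1.9×10⁻⁴ K⁻¹
Layer 3 at 9.1 °C → α = 1.3×10⁻⁴ K⁻¹
Layer 4 at 2 °C → α = 0.85×10⁻⁴ K⁻¹
Layer 1: 2.3×10⁻⁴ × 0.82 × 160 = 0.030176 m
Layer 2: 520 × 1.9×10⁻⁴ × 1.5 = 0.14820 m
Layer 3: 470 × 1.3×10⁻⁴ × 1 = 0.06110 m
0.85×10⁻⁴ × 0.65 × 710 = 0.0392275 m
Δh = 0.030176 + 0.14820 + 0.06110 + 0.0392275 = 0.2787035 m ≈ 0.28 m

0.28 m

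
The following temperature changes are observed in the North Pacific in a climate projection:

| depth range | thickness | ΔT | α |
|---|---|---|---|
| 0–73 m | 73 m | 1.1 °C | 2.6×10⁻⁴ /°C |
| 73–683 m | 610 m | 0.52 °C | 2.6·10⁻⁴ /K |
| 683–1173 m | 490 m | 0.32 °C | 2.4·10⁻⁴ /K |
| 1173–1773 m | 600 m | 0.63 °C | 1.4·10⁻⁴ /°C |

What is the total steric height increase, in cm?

Δh ≈ 19.4 cm

0–73 m: 73 × 1.1 × 2.6×10⁻⁴ = 0.020878 m
Layer 2: 2.6×10⁻⁴ × 610 × 0.52 = 0.082472 m
Layer 3: 2.4×10⁻⁴ × 0.32 × 490 = 0.037632 m
1173–1773 m: 0.63 × 600 × 1.4×10⁻⁴ = 0.05292 m
Δh = 0.020878 + 0.082472 + 0.037632 + 0.05292 = 0.193902 m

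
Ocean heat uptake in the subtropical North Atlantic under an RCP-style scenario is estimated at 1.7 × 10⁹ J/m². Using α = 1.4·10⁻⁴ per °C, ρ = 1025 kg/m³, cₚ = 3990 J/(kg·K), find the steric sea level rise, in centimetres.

Δh = αQ/(ρcₚ) = 1.4×10⁻⁴ × 1.7×10⁹ / (1025 × 3990) ≈ 0.058194 m

about 5.82 cm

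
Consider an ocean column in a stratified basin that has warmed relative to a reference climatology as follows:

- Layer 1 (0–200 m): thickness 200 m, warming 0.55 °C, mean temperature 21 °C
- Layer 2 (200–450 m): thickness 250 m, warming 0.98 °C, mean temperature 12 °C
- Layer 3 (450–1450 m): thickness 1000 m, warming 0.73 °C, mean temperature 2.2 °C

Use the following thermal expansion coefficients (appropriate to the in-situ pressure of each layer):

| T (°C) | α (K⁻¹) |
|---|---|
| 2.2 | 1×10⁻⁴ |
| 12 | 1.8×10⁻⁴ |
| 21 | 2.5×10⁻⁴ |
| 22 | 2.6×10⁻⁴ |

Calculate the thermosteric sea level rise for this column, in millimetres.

Layer 1 at 21 °C → α = 2.5×10⁻⁴ K⁻¹
Layer 2 at 12 °C → α = 1.8×10⁻⁴ K⁻¹
Layer 3 at 2.2 °C → α = 1×10⁻⁴ K⁻¹
Layer 1: 200 × 2.5×10⁻⁴ × 0.55 = 0.02750 m
200–450 m: 1.8×10⁻⁴ × 250 × 0.98 = 0.04410 m
0.73 × 1×10⁻⁴ × 1000 = 0.07300 m
Δh = 0.02750 + 0.04410 + 0.07300 = 0.14460 m

about 140 mm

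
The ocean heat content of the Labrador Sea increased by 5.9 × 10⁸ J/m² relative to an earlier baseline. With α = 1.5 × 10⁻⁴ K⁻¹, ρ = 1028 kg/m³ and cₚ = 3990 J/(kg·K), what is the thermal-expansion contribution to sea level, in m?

0.0216 m

Δh = αQ/(ρcₚ) = 1.5×10⁻⁴ × 5.9×10⁸ / (1028 × 3990) ≈ 0.021576 m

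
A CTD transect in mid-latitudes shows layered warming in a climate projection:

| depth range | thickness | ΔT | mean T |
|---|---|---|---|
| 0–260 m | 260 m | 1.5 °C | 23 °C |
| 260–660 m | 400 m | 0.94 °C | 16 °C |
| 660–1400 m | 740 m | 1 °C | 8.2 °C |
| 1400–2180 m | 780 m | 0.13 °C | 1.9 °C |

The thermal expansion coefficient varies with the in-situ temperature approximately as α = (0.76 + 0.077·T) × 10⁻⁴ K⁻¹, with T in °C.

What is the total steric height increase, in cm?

29 cm

Layer 1: α = (0.76 + 0.077×23)×10⁻⁴ = 2.531×10⁻⁴ K⁻¹
Layer 2: α = (0.76 + 0.077×16)×10⁻⁴ = 1.992×10⁻⁴ K⁻¹
Layer 3: α = (0.76 + 0.077×8.2)×10⁻⁴ = 1.3914×10⁻⁴ K⁻¹
Layer 4: α = (0.76 + 0.077×1.9)×10⁻⁴ = 0.9063×10⁻⁴ K⁻¹
1.5 × 260 × 2.531×10⁻⁴ = 0.098709 m
0.94 × 400 × 1.992×10⁻⁴ = 0.0748992 m
660–1400 m: 740 × 1 × 1.3914×10⁻⁴ = 0.1029636 m
1400–2180 m: 0.9063×10⁻⁴ × 780 × 0.13 = 0.009189882 m
Δh = 0.098709 + 0.0748992 + 0.1029636 + 0.009189882 = 0.285761682 m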